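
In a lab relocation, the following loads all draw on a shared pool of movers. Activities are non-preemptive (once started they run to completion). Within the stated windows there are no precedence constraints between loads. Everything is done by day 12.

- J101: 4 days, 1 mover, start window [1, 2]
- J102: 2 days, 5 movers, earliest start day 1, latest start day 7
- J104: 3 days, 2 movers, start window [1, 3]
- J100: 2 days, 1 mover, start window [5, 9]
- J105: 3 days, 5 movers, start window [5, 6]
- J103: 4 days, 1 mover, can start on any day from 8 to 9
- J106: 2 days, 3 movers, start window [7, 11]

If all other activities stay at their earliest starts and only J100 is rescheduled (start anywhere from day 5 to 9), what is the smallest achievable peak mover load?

J100@5: d1:8  d2:8  d3:3  d4:1  d5:6  d6:6  d7:8  d8:4  d9:1  d10:1  d11:1  d12:0 → peak 8
J100@6: d1:8  d2:8  d3:3  d4:1  d5:5  d6:6  d7:9  d8:4  d9:1  d10:1  d11:1  d12:0 → peak 9
J100@7: d1:8  d2:8  d3:3  d4:1  d5:5  d6:5  d7:9  d8:5  d9:1  d10:1  d11:1  d12:0 → peak 9
J100@8: d1:8  d2:8  d3:3  d4:1  d5:5  d6:5  d7:8  d8:5  d9:2  d10:1  d11:1  d12:0 → peak 8
J100@9: d1:8  d2:8  d3:3  d4:1  d5:5  d6:5  d7:8  d8:4  d9:2  d10:2  d11:1  d12:0 → peak 8
Best is J100@5, peak 8.

8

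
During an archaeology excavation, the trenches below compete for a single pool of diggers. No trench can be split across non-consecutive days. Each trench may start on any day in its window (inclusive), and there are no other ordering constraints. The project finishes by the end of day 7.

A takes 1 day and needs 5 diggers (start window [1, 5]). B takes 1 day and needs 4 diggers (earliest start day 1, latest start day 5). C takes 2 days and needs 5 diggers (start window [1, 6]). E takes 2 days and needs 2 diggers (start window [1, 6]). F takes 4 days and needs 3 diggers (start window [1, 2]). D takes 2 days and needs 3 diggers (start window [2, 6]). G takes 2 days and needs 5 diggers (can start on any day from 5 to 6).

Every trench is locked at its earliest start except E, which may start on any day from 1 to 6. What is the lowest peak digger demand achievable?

E@1: d1:19  d2:13  d3:6  d4:3  d5:5  d6:5  d7:0 → peak 19
E@2: d1:17  d2:13  d3:8  d4:3  d5:5  d6:5  d7:0 → peak 17
E@3: d1:17  d2:11  d3:8  d4:5  d5:5  d6:5  d7:0 → peak 17
E@4: d1:17  d2:11  d3:6  d4:5  d5:7  d6:5  d7:0 → peak 17
E@5: d1:17  d2:11  d3:6  d4:3  d5:7  d6:7  d7:0 → peak 17
E@6: d1:17  d2:11  d3:6  d4:3  d5:5  d6:7  d7:2 → peak 17
Best is E@2, peak 17.

17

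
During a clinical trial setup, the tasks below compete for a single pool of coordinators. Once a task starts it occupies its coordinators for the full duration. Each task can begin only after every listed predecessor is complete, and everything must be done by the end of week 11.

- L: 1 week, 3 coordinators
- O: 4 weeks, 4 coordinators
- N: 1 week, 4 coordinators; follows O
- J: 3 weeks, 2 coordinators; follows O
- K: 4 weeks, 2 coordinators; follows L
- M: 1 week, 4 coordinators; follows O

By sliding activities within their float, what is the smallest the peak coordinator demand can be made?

4

Early-start (L@1, O@1, N@5, J@5, K@2, M@5) gives peak 12: w1:7  w2:6  w3:6  w4:6  w5:12  w6:2  w7:2  w8:0  w9:0  w10:0  w11:0.
Shift O→2, N→6, J→7, K→7, M→11.
Schedule L@1, O@2, N@6, J@7, K@7, M@11: w1:3  w2:4  w3:4  w4:4  w5:4  w6:4  w7:4  w8:4  w9:4  w10:2  w11:4 — peak 4.
Total coordinator-weeks = 41 over 11 weeks ⇒ peak ≥ ⌈41/11⌉ = 4, so 4 is optimal.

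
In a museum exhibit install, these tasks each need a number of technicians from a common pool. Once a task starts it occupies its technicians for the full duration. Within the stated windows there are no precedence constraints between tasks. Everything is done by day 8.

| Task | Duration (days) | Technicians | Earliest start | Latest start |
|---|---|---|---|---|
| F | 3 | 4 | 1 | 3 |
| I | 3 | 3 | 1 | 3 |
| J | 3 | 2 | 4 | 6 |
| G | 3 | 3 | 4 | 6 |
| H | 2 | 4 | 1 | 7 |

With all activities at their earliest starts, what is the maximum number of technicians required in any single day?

11

Early-start schedule: F@1, I@1, J@4, G@4, H@1.
Load per day: day 1: 11, day 2: 11, day 3: 7, day 4: 5, day 5: 5, day 6: 5, day 7: 0, day 8: 0.
Peak is 11.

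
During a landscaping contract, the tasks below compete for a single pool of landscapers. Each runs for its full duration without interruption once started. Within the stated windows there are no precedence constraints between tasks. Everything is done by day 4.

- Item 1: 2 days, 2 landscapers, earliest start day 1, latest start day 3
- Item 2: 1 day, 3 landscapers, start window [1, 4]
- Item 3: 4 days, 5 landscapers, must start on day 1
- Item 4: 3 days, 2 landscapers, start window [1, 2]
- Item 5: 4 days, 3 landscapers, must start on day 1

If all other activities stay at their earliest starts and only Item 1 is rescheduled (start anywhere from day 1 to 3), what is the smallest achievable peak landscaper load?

Item 1@1: d1:15  d2:12  d3:10  d4:8 → peak 15
Item 1@2: d1:13  d2:12  d3:12  d4:8 → peak 13
Item 1@3: d1:13  d2:10  d3:12  d4:10 → peak 13
Best is Item 1@2, peak 13.

13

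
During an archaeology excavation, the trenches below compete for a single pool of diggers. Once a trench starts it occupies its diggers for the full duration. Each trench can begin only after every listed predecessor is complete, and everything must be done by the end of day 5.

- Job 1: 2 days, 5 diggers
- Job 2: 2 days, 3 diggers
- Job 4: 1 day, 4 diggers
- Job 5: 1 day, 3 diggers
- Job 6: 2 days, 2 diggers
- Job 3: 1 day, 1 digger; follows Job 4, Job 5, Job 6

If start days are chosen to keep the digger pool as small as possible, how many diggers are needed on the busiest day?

6

Early-start (Job 1@1, Job 2@1, Job 4@1, Job 5@1, Job 6@1, Job 3@3) gives peak 17: d1:17  d2:10  d3:1  d4:0  d5:0.
Shift Job 1→4, Job 4→3, Job 6→2, Job 3→4.
Schedule Job 1@4, Job 2@1, Job 4@3, Job 5@1, Job 6@2, Job 3@4: d1:6  d2:5  d3:6  d4:6  d5:5 — peak 6.
Total digger-days = 28 over 5 days ⇒ peak ≥ ⌈28/5⌉ = 6, so 6 is optimal.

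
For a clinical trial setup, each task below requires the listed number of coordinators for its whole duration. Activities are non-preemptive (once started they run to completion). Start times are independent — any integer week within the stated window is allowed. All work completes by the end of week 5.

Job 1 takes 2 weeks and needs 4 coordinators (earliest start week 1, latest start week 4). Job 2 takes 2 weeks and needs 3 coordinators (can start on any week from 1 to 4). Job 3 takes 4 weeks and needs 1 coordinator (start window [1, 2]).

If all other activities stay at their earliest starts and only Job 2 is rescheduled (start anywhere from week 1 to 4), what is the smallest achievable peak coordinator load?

Job 2@1: w1:8  w2:8  w3:1  w4:1  w5:0 → peak 8
Job 2@2: w1:5  w2:8  w3:4  w4:1  w5:0 → peak 8
Job 2@3: w1:5  w2:5  w3:4  w4:4  w5:0 → peak 5
Job 2@4: w1:5  w2:5  w3:1  w4:4  w5:3 → peak 5
Best is Job 2@3, peak 5.

5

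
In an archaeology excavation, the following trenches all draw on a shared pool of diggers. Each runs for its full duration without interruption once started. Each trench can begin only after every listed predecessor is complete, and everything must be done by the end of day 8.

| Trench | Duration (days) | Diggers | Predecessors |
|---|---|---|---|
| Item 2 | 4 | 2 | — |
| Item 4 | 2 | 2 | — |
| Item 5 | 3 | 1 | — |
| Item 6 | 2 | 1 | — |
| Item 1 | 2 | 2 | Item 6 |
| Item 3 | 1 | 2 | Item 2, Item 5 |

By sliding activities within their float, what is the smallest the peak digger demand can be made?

4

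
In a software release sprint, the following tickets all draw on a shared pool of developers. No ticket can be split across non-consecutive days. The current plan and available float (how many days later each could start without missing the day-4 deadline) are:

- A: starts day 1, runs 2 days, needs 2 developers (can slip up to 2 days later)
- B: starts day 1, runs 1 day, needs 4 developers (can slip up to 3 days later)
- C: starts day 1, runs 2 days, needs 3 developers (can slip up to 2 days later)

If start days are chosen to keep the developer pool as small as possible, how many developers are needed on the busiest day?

Early-start (A@1, B@1, C@1) gives peak 9: d1:9  d2:5  d3:0  d4:0.
Shift B→3.
Schedule A@1, B@3, C@1: d1:5  d2:5  d3:4  d4:0 — peak 5.

5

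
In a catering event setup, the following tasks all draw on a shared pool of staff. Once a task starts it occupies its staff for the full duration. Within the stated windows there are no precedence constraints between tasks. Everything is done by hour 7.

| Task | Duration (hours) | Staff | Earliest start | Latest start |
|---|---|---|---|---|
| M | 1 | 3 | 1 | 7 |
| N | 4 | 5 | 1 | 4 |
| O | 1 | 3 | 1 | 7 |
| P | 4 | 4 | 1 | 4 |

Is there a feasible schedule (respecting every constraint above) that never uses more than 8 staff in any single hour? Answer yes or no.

no

The minimum achievable peak is 9; 8 < 9, so no feasible schedule stays within the cap.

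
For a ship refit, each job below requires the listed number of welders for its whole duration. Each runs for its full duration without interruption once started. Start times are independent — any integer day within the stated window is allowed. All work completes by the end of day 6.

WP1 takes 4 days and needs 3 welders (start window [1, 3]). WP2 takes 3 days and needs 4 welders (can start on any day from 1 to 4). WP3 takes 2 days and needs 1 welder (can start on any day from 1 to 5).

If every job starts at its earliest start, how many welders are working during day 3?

At early start, day 3 has: WP1, WP2.
Demand: 3 + 4 = 7.

7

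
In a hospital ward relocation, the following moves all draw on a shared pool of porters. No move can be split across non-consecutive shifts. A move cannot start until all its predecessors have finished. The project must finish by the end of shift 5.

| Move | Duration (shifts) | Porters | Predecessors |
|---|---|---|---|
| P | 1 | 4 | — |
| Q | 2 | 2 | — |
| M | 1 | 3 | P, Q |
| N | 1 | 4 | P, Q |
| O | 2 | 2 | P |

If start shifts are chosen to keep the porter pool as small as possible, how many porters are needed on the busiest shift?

4

Early-start (P@1, Q@1, M@3, N@3, O@2) gives peak 9: s1:6  s2:4  s3:9  s4:0  s5:0.
Shift Q→2, M→4, N→5.
Schedule P@1, Q@2, M@4, N@5, O@2: s1:4  s2:4  s3:4  s4:3  s5:4 — peak 4.
Total porter-shifts = 19 over 5 shifts ⇒ peak ≥ ⌈19/5⌉ = 4, so 4 is optimal.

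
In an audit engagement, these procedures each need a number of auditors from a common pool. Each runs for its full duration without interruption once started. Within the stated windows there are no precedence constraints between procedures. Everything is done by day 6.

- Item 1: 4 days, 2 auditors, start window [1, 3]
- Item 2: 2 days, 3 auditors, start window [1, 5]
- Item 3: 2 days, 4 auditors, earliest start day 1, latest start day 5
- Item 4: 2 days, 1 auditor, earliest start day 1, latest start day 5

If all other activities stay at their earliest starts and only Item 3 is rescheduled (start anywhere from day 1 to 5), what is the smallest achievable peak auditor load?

Item 3@1: d1:10  d2:10  d3:2  d4:2  d5:0  d6:0 → peak 10
Item 3@2: d1:6  d2:10  d3:6  d4:2  d5:0  d6:0 → peak 10
Item 3@3: d1:6  d2:6  d3:6  d4:6  d5:0  d6:0 → peak 6
Item 3@4: d1:6  d2:6  d3:2  d4:6  d5:4  d6:0 → peak 6
Item 3@5: d1:6  d2:6  d3:2  d4:2  d5:4  d6:4 → peak 6
Best is Item 3@3, peak 6.

6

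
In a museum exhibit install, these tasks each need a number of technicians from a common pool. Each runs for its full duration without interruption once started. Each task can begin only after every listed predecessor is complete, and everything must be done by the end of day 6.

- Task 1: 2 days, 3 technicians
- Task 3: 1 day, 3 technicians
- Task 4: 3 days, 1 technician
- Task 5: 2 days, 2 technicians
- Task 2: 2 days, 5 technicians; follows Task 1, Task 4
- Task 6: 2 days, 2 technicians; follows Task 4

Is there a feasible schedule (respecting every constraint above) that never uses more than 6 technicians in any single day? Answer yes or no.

no

The minimum achievable peak is 7; 6 < 7, so no feasible schedule stays within the cap.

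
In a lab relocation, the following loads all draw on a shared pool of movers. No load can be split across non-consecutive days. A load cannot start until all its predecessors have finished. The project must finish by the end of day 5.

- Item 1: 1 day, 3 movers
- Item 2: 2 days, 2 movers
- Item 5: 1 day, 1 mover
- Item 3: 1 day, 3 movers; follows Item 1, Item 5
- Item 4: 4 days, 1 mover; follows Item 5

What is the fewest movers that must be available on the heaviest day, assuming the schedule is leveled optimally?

Early-start (Item 1@1, Item 2@1, Item 5@1, Item 3@2, Item 4@2) gives peak 6: d1:6  d2:6  d3:1  d4:1  d5:1.
Shift Item 2→2, Item 3→4.
Schedule Item 1@1, Item 2@2, Item 5@1, Item 3@4, Item 4@2: d1:4  d2:3  d3:3  d4:4  d5:1 — peak 4.

4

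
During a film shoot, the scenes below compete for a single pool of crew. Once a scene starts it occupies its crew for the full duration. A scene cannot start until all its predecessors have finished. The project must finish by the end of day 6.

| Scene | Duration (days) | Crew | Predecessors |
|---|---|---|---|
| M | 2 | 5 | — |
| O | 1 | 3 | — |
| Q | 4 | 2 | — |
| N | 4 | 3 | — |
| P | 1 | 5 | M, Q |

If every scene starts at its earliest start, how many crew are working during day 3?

5

At early start, day 3 has: Q, N.
Demand: 2 + 3 = 5.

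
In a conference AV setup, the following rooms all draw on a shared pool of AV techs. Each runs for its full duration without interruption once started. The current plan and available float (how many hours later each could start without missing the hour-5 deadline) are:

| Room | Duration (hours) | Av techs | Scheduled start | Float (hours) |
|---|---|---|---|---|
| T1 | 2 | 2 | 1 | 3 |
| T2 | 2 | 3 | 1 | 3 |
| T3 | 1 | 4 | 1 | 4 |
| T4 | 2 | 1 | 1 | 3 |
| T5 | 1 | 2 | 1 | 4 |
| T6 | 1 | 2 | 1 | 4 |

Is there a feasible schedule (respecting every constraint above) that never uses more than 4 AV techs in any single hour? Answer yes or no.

yes

Schedule T1@1, T2@3, T3@5, T4@3, T5@1, T6@2: h1:4  h2:4  h3:4  h4:4  h5:4 — peak 4 ≤ 4.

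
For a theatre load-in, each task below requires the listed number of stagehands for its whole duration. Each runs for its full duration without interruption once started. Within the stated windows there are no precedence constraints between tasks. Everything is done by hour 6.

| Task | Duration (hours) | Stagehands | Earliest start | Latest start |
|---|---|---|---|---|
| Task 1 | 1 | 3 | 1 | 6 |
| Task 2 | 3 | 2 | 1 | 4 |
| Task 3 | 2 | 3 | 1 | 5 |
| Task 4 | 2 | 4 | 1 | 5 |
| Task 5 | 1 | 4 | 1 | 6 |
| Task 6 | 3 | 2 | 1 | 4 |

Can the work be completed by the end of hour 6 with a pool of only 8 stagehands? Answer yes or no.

Schedule Task 1@1, Task 2@1, Task 3@2, Task 4@4, Task 5@6, Task 6@4: h1:5  h2:5  h3:5  h4:6  h5:6  h6:6 — peak 6 ≤ 8.

yes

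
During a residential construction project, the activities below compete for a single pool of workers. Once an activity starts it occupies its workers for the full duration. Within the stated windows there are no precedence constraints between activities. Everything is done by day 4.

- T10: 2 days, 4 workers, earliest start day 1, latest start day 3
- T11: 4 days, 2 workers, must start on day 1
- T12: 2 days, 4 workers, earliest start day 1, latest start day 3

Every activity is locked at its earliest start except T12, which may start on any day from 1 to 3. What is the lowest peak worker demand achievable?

6

T12@1: d1:10  d2:10  d3:2  d4:2 → peak 10
T12@2: d1:6  d2:10  d3:6  d4:2 → peak 10
T12@3: d1:6  d2:6  d3:6  d4:6 → peak 6
Best is T12@3, peak 6.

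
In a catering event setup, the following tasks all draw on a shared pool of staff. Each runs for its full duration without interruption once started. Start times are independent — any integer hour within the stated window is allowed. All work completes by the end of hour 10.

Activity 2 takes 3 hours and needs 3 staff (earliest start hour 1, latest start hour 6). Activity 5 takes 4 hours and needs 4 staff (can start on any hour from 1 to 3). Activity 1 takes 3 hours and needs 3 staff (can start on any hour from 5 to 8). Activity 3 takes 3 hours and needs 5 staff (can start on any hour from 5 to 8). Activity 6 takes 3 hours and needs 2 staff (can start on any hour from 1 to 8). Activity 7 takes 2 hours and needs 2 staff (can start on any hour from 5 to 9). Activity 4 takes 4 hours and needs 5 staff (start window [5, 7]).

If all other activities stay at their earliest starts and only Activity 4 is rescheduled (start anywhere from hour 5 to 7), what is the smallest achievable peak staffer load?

13

Activity 4@5: h1:9  h2:9  h3:9  h4:4  h5:15  h6:15  h7:13  h8:5  h9:0  h10:0 → peak 15
Activity 4@6: h1:9  h2:9  h3:9  h4:4  h5:10  h6:15  h7:13  h8:5  h9:5  h10:0 → peak 15
Activity 4@7: h1:9  h2:9  h3:9  h4:4  h5:10  h6:10  h7:13  h8:5  h9:5  h10:5 → peak 13
Best is Activity 4@7, peak 13.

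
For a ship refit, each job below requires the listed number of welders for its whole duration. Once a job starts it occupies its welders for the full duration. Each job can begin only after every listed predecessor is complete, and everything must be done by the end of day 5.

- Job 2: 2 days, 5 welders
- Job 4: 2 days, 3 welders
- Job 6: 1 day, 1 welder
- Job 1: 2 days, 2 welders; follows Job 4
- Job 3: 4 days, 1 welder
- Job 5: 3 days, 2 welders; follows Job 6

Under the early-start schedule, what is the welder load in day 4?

5

At early start, day 4 has: Job 1, Job 3, Job 5.
Demand: 2 + 1 + 2 = 5.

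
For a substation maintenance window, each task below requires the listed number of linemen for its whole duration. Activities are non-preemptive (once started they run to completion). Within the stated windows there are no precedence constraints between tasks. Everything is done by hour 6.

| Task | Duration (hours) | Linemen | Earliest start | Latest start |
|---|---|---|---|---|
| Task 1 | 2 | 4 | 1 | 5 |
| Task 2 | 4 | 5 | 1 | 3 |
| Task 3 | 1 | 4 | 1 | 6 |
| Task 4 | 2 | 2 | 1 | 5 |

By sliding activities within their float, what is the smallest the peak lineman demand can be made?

8

Early-start (Task 1@1, Task 2@1, Task 3@1, Task 4@1) gives peak 15: h1:15  h2:11  h3:5  h4:5  h5:0  h6:0.
Shift Task 2→3, Task 4→2.
Schedule Task 1@1, Task 2@3, Task 3@1, Task 4@2: h1:8  h2:6  h3:7  h4:5  h5:5  h6:5 — peak 8.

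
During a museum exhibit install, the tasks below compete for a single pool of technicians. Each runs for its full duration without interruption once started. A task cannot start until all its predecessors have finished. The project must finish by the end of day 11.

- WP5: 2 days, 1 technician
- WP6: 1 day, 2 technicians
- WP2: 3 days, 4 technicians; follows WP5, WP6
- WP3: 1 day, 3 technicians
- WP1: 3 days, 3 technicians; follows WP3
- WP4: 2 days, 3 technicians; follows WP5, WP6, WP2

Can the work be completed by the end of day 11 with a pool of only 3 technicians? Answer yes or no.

Total technician-days = 34; over 11 days the average is 34/11 > 3, so some day must exceed 3.

no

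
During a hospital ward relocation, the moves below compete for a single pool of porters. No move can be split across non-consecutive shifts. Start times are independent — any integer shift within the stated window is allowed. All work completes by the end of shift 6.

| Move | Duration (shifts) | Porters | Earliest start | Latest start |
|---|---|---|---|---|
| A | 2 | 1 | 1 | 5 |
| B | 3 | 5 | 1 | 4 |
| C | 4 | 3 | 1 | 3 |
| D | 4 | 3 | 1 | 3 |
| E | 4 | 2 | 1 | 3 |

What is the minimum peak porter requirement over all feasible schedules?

13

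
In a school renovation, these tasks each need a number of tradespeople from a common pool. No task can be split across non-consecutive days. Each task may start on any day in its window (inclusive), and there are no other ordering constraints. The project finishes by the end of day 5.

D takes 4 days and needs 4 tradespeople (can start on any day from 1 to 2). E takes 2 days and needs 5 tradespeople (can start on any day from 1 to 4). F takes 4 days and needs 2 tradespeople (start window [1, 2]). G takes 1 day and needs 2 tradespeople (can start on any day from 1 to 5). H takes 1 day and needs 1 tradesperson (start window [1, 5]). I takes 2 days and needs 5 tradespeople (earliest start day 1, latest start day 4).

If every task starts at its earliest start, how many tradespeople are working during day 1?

At early start, day 1 has: D, E, F, G, H, I.
Demand: 4 + 5 + 2 + 2 + 1 + 5 = 19.

19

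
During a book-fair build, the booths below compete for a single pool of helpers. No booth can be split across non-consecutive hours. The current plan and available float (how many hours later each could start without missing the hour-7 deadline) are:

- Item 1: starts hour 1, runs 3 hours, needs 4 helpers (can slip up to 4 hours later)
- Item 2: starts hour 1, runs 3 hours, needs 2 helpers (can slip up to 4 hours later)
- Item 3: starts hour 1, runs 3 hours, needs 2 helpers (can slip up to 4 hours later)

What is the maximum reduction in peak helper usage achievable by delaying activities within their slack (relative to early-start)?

Early-start peak: h1:8  h2:8  h3:8  h4:0  h5:0  h6:0  h7:0 ⇒ 8.
Leveled (Item 1@1, Item 2@4, Item 3@4): h1:4  h2:4  h3:4  h4:4  h5:4  h6:4  h7:0 ⇒ 4.
Reduction 8 − 4 = 4.

4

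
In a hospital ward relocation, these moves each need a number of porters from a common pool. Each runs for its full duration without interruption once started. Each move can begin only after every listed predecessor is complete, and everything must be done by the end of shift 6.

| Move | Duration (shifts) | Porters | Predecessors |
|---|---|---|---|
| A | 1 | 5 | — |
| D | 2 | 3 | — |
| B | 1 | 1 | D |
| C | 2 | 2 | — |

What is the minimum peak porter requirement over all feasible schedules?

Early-start (A@1, D@1, B@3, C@1) gives peak 10: s1:10  s2:5  s3:1  s4:0  s5:0  s6:0.
Shift D→2, B→4, C→2.
Schedule A@1, D@2, B@4, C@2: s1:5  s2:5  s3:5  s4:1  s5:0  s6:0 — peak 5.

5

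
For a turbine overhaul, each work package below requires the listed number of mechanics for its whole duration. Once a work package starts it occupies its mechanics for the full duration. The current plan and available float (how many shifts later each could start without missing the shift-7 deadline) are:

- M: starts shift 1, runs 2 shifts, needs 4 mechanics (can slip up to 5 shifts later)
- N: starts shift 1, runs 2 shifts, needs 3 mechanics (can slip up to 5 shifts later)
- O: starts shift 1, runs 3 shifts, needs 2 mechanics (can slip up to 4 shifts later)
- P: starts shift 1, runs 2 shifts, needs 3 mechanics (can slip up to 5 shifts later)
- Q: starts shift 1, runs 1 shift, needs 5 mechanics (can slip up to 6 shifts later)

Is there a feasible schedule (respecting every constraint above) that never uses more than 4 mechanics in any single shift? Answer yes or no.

no

Total mechanic-shifts = 31; over 7 shifts the average is 31/7 > 4, so some shift must exceed 4.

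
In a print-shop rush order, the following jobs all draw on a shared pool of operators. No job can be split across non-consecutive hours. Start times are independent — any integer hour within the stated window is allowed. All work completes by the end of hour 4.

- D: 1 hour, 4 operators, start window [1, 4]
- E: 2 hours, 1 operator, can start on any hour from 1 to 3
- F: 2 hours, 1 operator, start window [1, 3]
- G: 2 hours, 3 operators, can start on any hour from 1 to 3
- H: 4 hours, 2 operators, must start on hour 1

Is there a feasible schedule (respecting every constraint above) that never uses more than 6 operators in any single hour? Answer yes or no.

The minimum achievable peak is 7; 6 < 7, so no feasible schedule stays within the cap.

no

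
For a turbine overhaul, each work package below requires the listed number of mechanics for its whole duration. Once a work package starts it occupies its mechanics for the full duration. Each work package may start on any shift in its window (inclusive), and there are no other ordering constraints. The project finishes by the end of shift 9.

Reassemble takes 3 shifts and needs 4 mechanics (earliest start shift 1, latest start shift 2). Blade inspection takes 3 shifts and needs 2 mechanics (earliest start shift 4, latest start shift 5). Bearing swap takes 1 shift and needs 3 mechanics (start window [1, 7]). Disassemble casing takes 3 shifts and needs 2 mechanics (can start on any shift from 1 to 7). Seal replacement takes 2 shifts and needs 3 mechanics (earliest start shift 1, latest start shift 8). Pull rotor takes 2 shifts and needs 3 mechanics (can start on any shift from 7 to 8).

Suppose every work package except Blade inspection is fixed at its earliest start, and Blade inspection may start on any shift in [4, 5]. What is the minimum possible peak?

12

Blade inspection@4: s1:12  s2:9  s3:6  s4:2  s5:2  s6:2  s7:3  s8:3  s9:0 → peak 12
Blade inspection@5: s1:12  s2:9  s3:6  s4:0  s5:2  s6:2  s7:5  s8:3  s9:0 → peak 12
Best is Blade inspection@4, peak 12.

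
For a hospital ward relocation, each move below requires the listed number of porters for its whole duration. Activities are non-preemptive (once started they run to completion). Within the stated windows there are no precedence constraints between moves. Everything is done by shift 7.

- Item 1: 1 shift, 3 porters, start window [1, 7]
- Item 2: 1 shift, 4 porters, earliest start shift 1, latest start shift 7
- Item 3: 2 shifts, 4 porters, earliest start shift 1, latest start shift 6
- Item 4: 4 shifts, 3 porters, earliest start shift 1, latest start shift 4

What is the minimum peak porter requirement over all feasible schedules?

Early-start (Item 1@1, Item 2@1, Item 3@1, Item 4@1) gives peak 14: s1:14  s2:7  s3:3  s4:3  s5:0  s6:0  s7:0.
Shift Item 2→5, Item 3→6.
Schedule Item 1@1, Item 2@5, Item 3@6, Item 4@1: s1:6  s2:3  s3:3  s4:3  s5:4  s6:4  s7:4 — peak 6.

6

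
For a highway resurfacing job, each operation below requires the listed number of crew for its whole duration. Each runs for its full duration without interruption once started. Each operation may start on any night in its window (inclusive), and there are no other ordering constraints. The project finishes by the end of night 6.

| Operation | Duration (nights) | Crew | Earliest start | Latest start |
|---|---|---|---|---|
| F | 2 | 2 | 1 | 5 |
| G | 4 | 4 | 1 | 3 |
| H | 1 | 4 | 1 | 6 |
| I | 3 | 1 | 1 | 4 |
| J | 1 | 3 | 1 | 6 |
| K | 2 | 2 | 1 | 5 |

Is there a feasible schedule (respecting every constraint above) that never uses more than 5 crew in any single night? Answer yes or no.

Total crew member-nights = 34; over 6 nights the average is 34/6 > 5, so some night must exceed 5.

no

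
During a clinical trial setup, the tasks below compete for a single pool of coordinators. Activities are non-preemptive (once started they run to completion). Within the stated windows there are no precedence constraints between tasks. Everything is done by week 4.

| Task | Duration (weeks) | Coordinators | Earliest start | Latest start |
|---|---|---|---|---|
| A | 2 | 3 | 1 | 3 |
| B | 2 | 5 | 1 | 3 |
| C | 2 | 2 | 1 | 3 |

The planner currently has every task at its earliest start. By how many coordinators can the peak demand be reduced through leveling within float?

5

Early-start peak: w1:10  w2:10  w3:0  w4:0 ⇒ 10.
Leveled (A@1, B@3, C@1): w1:5  w2:5  w3:5  w4:5 ⇒ 5.
Reduction 10 − 5 = 5.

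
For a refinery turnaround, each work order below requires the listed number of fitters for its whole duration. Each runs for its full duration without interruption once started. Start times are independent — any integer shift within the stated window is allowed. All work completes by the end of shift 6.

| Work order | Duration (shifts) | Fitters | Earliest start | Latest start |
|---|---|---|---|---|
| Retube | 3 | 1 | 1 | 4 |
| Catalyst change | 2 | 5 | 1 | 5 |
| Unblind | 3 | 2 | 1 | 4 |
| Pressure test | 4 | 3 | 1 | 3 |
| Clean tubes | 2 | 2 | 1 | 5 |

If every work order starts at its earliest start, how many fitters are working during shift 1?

At early start, shift 1 has: Retube, Catalyst change, Unblind, Pressure test, Clean tubes.
Demand: 1 + 5 + 2 + 3 + 2 = 13.

13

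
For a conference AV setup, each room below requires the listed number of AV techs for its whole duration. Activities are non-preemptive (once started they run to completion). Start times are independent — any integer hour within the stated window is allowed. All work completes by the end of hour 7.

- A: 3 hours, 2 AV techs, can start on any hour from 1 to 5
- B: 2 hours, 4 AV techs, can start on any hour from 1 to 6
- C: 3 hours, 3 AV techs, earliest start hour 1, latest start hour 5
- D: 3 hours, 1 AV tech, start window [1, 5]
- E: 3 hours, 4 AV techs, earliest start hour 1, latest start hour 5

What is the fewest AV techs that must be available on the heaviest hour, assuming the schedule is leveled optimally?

Early-start (A@1, B@1, C@1, D@1, E@1) gives peak 14: h1:14  h2:14  h3:10  h4:0  h5:0  h6:0  h7:0.
Shift C→3, E→4.
Schedule A@1, B@1, C@3, D@1, E@4: h1:7  h2:7  h3:6  h4:7  h5:7  h6:4  h7:0 — peak 7.

7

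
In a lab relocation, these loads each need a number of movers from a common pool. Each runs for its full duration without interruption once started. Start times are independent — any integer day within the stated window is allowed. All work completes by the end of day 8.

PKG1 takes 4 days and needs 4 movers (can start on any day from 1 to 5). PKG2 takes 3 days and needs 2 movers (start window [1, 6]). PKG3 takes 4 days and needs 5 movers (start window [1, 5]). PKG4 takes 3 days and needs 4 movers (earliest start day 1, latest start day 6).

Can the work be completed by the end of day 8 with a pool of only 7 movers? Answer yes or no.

The minimum achievable peak is 8; 7 < 8, so no feasible schedule stays within the cap.

no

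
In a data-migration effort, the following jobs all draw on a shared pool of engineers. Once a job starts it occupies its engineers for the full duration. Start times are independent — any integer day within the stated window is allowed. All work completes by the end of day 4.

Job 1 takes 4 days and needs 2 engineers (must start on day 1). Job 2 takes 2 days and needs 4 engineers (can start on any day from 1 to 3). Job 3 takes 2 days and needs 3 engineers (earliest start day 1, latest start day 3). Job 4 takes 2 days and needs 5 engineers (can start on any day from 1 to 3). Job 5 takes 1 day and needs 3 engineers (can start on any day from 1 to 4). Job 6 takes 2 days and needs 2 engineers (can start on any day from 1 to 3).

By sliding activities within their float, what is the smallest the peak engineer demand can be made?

Early-start (Job 1@1, Job 2@1, Job 3@1, Job 4@1, Job 5@1, Job 6@1) gives peak 19: d1:19  d2:16  d3:2  d4:2.
Shift Job 4→3, Job 5→3.
Schedule Job 1@1, Job 2@1, Job 3@1, Job 4@3, Job 5@3, Job 6@1: d1:11  d2:11  d3:10  d4:7 — peak 11.

11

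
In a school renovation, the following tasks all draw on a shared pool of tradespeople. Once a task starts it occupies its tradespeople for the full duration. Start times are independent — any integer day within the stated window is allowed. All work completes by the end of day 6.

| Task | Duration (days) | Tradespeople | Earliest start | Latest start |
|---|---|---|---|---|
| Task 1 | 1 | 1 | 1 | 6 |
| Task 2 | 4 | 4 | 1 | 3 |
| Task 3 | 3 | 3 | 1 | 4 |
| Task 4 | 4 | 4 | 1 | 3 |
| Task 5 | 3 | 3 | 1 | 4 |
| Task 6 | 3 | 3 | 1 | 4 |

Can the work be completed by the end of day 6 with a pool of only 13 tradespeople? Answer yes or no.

no

The minimum achievable peak is 14; 13 < 14, so no feasible schedule stays within the cap.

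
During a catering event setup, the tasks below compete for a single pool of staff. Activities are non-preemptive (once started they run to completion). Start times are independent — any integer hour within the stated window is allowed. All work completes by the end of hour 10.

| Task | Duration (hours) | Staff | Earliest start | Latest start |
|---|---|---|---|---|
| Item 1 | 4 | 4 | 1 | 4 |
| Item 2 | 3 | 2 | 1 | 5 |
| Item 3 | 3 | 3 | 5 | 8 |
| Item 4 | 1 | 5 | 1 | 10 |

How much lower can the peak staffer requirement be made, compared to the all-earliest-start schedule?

6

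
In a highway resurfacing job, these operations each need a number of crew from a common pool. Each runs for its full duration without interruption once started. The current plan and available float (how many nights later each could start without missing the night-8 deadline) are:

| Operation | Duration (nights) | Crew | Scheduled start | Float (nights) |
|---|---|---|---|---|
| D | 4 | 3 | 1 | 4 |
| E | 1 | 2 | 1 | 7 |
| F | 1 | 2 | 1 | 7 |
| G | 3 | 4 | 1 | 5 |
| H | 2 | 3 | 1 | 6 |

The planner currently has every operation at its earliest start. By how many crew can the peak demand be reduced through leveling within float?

8

Early-start peak: n1:14  n2:10  n3:7  n4:3  n5:0  n6:0  n7:0  n8:0 ⇒ 14.
Leveled (D@1, E@1, F@2, G@5, H@3): n1:5  n2:5  n3:6  n4:6  n5:4  n6:4  n7:4  n8:0 ⇒ 6.
Reduction 14 − 6 = 8.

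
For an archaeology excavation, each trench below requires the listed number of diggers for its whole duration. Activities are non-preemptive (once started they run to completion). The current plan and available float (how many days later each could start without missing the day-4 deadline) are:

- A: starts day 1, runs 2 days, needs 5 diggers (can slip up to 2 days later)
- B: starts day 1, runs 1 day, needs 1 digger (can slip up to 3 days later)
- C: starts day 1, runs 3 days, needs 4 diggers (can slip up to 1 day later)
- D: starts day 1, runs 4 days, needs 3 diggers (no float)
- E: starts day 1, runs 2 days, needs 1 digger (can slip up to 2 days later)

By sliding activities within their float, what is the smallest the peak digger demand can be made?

12

Early-start (A@1, B@1, C@1, D@1, E@1) gives peak 14: d1:14  d2:13  d3:7  d4:3.
Shift C→2, E→3.
Schedule A@1, B@1, C@2, D@1, E@3: d1:9  d2:12  d3:8  d4:8 — peak 12.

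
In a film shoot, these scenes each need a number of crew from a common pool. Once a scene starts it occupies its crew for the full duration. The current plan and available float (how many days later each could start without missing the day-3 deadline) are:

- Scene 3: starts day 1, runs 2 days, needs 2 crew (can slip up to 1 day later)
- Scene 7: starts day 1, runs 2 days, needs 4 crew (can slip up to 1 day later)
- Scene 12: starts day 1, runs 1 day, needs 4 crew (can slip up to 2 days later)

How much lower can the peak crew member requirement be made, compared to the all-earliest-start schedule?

Early-start peak: d1:10  d2:6  d3:0 ⇒ 10.
Leveled (Scene 3@1, Scene 7@1, Scene 12@3): d1:6  d2:6  d3:4 ⇒ 6.
Reduction 10 − 6 = 4.

4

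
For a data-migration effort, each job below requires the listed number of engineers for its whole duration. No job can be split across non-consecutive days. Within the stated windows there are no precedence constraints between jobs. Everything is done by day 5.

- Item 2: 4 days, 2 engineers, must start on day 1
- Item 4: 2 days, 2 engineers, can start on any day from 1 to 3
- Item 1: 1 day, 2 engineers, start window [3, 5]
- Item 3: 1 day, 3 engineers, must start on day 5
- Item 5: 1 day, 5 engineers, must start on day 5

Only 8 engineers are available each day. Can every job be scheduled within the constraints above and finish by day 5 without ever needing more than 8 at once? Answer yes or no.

yes

Schedule Item 2@1, Item 4@1, Item 1@3, Item 3@5, Item 5@5: d1:4  d2:4  d3:4  d4:2  d5:8 — peak 8 ≤ 8.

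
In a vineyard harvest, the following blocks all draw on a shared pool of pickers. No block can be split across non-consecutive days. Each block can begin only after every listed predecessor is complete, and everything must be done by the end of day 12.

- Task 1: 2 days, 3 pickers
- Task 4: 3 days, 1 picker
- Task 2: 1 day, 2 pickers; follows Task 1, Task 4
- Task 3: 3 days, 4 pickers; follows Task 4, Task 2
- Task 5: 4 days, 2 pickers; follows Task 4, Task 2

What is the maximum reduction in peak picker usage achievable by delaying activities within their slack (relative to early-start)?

Early-start peak: d1:4  d2:4  d3:1  d4:2  d5:6  d6:6  d7:6  d8:2  d9:0  d10:0  d11:0  d12:0 ⇒ 6.
Leveled (Task 1@1, Task 4@1, Task 2@4, Task 3@5, Task 5@8): d1:4  d2:4  d3:1  d4:2  d5:4  d6:4  d7:4  d8:2  d9:2  d10:2  d11:2  d12:0 ⇒ 4.
Reduction 6 − 4 = 2.

2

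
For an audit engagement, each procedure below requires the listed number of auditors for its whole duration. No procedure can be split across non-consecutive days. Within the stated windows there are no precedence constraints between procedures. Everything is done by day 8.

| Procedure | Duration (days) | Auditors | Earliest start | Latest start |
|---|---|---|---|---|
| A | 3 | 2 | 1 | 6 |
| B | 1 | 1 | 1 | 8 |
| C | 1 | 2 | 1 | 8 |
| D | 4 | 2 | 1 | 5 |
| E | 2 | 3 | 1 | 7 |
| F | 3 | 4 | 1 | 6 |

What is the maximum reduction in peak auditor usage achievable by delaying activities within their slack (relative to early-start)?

9

Early-start peak: d1:14  d2:11  d3:8  d4:2  d5:0  d6:0  d7:0  d8:0 ⇒ 14.
Leveled (A@1, B@1, C@1, D@2, E@4, F@6): d1:5  d2:4  d3:4  d4:5  d5:5  d6:4  d7:4  d8:4 ⇒ 5.
Reduction 14 − 5 = 9.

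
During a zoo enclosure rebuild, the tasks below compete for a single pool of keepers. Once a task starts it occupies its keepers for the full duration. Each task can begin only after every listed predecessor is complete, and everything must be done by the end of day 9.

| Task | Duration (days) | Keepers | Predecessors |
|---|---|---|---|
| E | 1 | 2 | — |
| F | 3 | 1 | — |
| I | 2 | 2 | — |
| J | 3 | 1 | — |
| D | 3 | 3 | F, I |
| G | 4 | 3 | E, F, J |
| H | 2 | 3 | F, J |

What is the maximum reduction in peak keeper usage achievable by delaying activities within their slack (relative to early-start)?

Early-start peak: d1:6  d2:4  d3:2  d4:9  d5:9  d6:6  d7:3  d8:0  d9:0 ⇒ 9.
Leveled (E@1, F@1, I@1, J@1, D@4, G@4, H@7): d1:6  d2:4  d3:2  d4:6  d5:6  d6:6  d7:6  d8:3  d9:0 ⇒ 6.
Reduction 9 − 6 = 3.

3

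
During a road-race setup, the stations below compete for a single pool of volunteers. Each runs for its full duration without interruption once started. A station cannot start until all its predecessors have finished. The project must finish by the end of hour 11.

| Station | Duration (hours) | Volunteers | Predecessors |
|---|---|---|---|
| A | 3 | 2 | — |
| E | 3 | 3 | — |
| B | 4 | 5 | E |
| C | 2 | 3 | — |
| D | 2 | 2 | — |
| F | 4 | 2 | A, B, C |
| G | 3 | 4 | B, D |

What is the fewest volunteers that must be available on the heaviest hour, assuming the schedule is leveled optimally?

7

Early-start (A@1, E@1, B@4, C@1, D@1, F@8, G@8) gives peak 10: h1:10  h2:10  h3:5  h4:5  h5:5  h6:5  h7:5  h8:6  h9:6  h10:6  h11:2.
Shift A→3, D→6.
Schedule A@3, E@1, B@4, C@1, D@6, F@8, G@8: h1:6  h2:6  h3:5  h4:7  h5:7  h6:7  h7:7  h8:6  h9:6  h10:6  h11:2 — peak 7.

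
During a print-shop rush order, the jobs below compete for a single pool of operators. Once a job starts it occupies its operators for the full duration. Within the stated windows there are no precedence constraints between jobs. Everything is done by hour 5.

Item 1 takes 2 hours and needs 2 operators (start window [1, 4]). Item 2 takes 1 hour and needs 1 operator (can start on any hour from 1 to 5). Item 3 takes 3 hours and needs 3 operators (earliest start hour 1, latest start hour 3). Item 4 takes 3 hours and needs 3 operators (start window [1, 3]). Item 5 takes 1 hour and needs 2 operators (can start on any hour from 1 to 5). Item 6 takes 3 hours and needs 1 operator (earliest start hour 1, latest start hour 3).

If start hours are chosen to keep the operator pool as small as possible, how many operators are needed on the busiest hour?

Early-start (Item 1@1, Item 2@1, Item 3@1, Item 4@1, Item 5@1, Item 6@1) gives peak 12: h1:12  h2:9  h3:7  h4:0  h5:0.
Shift Item 4→3, Item 5→2, Item 6→3.
Schedule Item 1@1, Item 2@1, Item 3@1, Item 4@3, Item 5@2, Item 6@3: h1:6  h2:7  h3:7  h4:4  h5:4 — peak 7.

7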